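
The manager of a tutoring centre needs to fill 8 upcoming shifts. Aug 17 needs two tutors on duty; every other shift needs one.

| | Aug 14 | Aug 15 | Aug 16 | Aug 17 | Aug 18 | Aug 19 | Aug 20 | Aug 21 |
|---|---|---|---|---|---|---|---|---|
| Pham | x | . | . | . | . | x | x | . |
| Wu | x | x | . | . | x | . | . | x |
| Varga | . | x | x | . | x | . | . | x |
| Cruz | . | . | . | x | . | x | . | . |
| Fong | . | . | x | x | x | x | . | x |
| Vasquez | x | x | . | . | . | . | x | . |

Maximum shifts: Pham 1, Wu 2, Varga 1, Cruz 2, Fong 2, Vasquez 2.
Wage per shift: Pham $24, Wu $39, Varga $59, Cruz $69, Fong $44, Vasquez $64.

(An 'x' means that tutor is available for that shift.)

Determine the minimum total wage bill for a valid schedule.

$446

Aug 17 can only be covered by Cruz and Fong, so that assignment is forced.
Picking the cheapest available tutor for each shift independently would cost $346, but that ignores the shift limits.
An optimal schedule: Aug 14→Wu, Aug 15→Vasquez, Aug 16→Fong, Aug 17→Fong+Cruz, Aug 18→Wu, Aug 19→Pham, Aug 20→Vasquez, Aug 21→Varga.
Total: 39 + 64 + 44 + 44 + 69 + 39 + 24 + 64 + 59 = $446.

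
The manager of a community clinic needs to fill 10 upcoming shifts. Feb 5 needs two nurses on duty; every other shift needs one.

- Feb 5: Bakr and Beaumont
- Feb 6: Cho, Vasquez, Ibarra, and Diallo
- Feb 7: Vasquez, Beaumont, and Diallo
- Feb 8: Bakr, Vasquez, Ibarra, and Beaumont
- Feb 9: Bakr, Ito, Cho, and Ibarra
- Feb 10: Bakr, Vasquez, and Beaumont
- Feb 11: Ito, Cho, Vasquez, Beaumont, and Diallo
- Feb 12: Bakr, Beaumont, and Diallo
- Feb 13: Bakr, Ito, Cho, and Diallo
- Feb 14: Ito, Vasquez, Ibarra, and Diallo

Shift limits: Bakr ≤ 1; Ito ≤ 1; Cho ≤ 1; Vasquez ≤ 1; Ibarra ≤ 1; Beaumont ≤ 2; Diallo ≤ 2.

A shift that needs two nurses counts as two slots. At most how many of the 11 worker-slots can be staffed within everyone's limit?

Total capacity across all nurses is 1+1+1+1+1+2+2 = 9, and 11 slots are needed, so at most 9 can be filled.
An assignment achieving 9: Feb 5→Bakr+Beaumont, Feb 6→Cho, Feb 7→Vasquez, Feb 8→Ibarra, Feb 9→Ito, Feb 10→Beaumont, Feb 12→Diallo, Feb 13→Diallo.
Loads: Bakr 1/1, Ito 1/1, Cho 1/1, Vasquez 1/1, Ibarra 1/1, Beaumont 2/2, Diallo 2/2.

9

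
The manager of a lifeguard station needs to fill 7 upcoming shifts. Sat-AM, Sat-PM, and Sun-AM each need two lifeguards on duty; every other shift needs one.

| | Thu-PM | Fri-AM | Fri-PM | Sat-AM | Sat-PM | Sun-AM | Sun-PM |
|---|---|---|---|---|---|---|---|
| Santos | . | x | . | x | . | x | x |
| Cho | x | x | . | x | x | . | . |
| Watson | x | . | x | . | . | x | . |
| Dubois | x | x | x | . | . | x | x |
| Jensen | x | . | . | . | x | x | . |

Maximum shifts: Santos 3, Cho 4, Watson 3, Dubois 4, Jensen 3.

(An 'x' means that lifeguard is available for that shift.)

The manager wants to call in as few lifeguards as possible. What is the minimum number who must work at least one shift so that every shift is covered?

4

10 slots to fill and no one can take more than 4, so at least ⌈10/4⌉ = 3 lifeguards are needed.
Shifts {Fri-PM, Sat-AM, Sat-PM} need 5 slots, but among the lifeguards available for them (Santos, Cho, Watson, Dubois, and Jensen) any 3 together supply at most 4. So 3 lifeguards are not enough.
Santos, Cho, Watson, and Jensen alone can cover everything: Thu-PM→Cho, Fri-AM→Santos, Fri-PM→Watson, Sat-AM→Santos+Cho, Sat-PM→Cho+Jensen, Sun-AM→Watson+Jensen, Sun-PM→Santos.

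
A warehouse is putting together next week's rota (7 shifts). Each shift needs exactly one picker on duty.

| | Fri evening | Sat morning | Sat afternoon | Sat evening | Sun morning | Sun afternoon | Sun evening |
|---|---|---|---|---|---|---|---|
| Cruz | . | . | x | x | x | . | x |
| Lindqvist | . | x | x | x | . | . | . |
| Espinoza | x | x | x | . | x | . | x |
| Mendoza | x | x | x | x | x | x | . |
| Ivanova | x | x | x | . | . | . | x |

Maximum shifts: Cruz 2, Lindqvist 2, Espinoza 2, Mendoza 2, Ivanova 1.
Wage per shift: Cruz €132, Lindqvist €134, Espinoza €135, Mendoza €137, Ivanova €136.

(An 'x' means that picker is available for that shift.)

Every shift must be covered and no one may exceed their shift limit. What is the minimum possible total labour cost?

€939

Sun afternoon can only be covered by Mendoza, so that assignment is forced.
Picking the cheapest available picker for each shift independently would cost €934, but that ignores the shift limits.
An optimal schedule: Fri evening→Espinoza, Sat morning→Lindqvist, Sat afternoon→Lindqvist, Sat evening→Cruz, Sun morning→Cruz, Sun afternoon→Mendoza, Sun evening→Espinoza.
Total: 135 + 134 + 134 + 132 + 132 + 137 + 135 = €939.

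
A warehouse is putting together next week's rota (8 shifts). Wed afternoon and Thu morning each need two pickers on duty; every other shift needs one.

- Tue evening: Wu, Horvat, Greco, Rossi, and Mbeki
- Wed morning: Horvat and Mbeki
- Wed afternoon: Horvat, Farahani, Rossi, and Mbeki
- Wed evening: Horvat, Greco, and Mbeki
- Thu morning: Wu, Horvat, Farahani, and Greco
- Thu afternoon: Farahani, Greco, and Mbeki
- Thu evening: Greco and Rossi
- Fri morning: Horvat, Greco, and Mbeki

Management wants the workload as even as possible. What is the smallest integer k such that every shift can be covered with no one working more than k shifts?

2

With 6 pickers and 10 worker-slots to fill, someone must work at least ⌈10/6⌉ = 2 shifts, so k ≥ 2.
k = 2 works: Tue evening→Wu, Wed morning→Horvat, Wed afternoon→Rossi+Mbeki, Wed evening→Horvat, Thu morning→Wu+Farahani, Thu afternoon→Farahani, Thu evening→Greco, Fri morning→Greco.
Loads: Wu 2, Horvat 2, Farahani 2, Greco 2, Rossi 1, Mbeki 1 — all ≤ 2.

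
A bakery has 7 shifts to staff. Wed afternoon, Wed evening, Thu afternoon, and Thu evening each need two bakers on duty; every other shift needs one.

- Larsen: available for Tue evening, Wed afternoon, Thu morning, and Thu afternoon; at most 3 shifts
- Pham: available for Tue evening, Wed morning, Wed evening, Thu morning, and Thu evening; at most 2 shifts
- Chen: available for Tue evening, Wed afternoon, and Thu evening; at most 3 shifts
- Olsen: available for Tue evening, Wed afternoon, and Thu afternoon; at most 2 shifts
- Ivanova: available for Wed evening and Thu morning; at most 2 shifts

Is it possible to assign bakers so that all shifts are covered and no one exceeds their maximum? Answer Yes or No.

No

Total capacity is 12 and 11 slots are needed, so capacity alone doesn't rule it out.
Shifts {Wed morning, Wed evening, Thu evening} need 5 worker-slots in total, but the bakers available for any of those shifts (Pham, Chen, and Ivanova) can supply at most 4 among them. So no valid schedule exists.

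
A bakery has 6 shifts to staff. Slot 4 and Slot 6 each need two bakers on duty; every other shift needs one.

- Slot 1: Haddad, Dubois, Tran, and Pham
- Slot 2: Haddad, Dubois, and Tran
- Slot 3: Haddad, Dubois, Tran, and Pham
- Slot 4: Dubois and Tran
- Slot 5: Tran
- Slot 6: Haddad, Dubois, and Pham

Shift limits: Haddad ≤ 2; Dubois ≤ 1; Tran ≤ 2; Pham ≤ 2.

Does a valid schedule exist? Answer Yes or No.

No

Total capacity is 2+1+2+2 = 7 but 8 worker-slots are needed — infeasible.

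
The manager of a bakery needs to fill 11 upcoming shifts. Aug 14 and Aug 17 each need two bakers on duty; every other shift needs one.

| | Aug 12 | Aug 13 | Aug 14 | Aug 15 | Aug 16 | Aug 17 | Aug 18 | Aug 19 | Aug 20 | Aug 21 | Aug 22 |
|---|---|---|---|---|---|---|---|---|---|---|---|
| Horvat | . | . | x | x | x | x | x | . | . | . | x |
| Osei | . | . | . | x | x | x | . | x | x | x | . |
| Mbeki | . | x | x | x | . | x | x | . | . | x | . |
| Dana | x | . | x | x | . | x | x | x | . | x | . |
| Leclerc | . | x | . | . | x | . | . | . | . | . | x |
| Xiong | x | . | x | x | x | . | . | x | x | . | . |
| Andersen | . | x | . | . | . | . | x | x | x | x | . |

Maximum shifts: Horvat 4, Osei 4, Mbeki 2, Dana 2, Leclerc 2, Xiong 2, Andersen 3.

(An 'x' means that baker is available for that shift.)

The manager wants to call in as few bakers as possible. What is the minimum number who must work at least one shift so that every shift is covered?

13 slots to fill and no one can take more than 4, so at least ⌈13/4⌉ = 4 bakers are needed.
Horvat, Osei, Dana, and Andersen alone can cover everything: Aug 12→Dana, Aug 13→Andersen, Aug 14→Horvat+Dana, Aug 15→Osei, Aug 16→Horvat, Aug 17→Horvat+Osei, Aug 18→Andersen, Aug 19→Osei, Aug 20→Osei, Aug 21→Andersen, Aug 22→Horvat.

4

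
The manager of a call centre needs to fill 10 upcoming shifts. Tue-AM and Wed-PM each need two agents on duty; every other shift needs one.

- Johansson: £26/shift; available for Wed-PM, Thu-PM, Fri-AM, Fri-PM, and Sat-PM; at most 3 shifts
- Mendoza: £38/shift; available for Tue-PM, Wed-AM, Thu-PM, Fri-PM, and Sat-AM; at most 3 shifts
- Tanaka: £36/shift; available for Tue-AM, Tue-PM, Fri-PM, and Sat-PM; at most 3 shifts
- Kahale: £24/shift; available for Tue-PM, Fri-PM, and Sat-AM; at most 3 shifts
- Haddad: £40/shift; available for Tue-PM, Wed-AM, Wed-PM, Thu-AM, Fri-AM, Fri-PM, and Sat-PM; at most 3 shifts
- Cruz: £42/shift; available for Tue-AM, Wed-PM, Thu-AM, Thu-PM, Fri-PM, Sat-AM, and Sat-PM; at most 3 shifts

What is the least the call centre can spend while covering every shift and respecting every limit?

£382

Tue-AM can only be covered by Tanaka and Cruz, so that assignment is forced.
Picking the cheapest available agent for each shift independently would cost £372, but that ignores the shift limits.
An optimal schedule: Tue-AM→Tanaka+Cruz, Tue-PM→Kahale, Wed-AM→Mendoza, Wed-PM→Johansson+Haddad, Thu-AM→Haddad, Thu-PM→Johansson, Fri-AM→Johansson, Fri-PM→Kahale, Sat-AM→Kahale, Sat-PM→Tanaka.
Total: 36 + 42 + 24 + 38 + 26 + 40 + 40 + 26 + 26 + 24 + 24 + 36 = £382.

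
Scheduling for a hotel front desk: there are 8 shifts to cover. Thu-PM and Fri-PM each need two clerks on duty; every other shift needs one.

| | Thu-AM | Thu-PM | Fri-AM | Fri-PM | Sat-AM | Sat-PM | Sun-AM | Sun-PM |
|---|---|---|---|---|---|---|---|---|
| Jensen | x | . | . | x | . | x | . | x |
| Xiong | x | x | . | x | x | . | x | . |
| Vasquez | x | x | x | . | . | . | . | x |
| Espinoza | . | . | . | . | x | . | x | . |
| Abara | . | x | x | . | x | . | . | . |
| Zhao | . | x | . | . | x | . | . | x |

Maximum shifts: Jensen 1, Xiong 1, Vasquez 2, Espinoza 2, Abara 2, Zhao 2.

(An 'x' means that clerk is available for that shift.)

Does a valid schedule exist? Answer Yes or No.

No

Total capacity is 10 and 10 slots are needed, so capacity alone doesn't rule it out.
Shifts {Fri-PM, Sat-PM} need 3 worker-slots in total, but the clerks available for any of those shifts (Jensen and Xiong) can supply at most 2 among them. So no valid schedule exists.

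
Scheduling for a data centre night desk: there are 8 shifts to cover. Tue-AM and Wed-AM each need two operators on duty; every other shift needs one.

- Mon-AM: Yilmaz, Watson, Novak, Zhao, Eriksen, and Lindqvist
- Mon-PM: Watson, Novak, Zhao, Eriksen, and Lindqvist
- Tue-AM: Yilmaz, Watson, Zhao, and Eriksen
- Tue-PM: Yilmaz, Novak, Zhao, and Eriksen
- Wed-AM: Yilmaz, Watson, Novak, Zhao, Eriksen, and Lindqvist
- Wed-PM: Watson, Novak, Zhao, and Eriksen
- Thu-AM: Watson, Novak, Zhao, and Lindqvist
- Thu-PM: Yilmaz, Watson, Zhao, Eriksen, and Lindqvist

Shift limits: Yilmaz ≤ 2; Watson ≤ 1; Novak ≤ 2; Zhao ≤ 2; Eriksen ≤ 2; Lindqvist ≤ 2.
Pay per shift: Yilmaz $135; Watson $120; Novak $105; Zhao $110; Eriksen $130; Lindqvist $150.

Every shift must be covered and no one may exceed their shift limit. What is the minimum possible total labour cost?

$1230

Picking the cheapest available operator for each shift independently would cost $1080, but that ignores the shift limits.
An optimal schedule: Mon-AM→Zhao, Mon-PM→Novak, Tue-AM→Zhao+Eriksen, Tue-PM→Yilmaz, Wed-AM→Eriksen+Lindqvist, Wed-PM→Watson, Thu-AM→Novak, Thu-PM→Yilmaz.
Total: 110 + 105 + 110 + 130 + 135 + 130 + 150 + 120 + 105 + 135 = $1230.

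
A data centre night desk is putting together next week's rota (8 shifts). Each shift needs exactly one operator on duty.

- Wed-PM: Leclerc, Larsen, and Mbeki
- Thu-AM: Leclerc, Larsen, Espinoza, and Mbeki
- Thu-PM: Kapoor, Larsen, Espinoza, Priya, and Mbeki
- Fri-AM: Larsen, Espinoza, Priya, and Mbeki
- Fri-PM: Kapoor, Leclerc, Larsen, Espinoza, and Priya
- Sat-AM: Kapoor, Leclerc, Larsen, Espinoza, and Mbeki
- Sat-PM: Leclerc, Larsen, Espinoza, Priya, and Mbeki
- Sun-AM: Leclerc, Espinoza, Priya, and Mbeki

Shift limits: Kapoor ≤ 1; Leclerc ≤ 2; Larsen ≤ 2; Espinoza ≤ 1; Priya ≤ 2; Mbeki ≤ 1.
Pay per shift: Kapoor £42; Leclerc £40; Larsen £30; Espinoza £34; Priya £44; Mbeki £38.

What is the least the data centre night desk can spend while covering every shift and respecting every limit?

Picking the cheapest available operator for each shift independently would cost £244, but that ignores the shift limits.
An optimal schedule: Wed-PM→Leclerc, Thu-AM→Leclerc, Thu-PM→Kapoor, Fri-AM→Larsen, Fri-PM→Larsen, Sat-AM→Mbeki, Sat-PM→Priya, Sun-AM→Espinoza.
Total: 40 + 40 + 42 + 30 + 30 + 38 + 44 + 34 = £298.

£298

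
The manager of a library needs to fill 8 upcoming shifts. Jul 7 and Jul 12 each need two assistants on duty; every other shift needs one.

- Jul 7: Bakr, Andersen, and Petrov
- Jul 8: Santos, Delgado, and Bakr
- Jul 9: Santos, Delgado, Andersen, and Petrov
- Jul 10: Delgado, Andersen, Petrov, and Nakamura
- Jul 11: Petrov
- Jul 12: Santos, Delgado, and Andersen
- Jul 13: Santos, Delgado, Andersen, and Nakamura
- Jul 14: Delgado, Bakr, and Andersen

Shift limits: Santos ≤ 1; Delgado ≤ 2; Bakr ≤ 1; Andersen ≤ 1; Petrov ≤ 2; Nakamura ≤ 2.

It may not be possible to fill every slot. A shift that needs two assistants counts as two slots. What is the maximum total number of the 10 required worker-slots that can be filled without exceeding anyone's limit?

9

Total capacity across all assistants is 1+2+1+1+2+2 = 9, and 10 slots are needed, so at most 9 can be filled.
An assignment achieving 9: Jul 7→Bakr+Andersen, Jul 8→Santos, Jul 9→Petrov, Jul 10→Nakamura, Jul 11→Petrov, Jul 12→Delgado, Jul 13→Nakamura, Jul 14→Delgado.
Loads: Santos 1/1, Delgado 2/2, Bakr 1/1, Andersen 1/1, Petrov 2/2, Nakamura 2/2.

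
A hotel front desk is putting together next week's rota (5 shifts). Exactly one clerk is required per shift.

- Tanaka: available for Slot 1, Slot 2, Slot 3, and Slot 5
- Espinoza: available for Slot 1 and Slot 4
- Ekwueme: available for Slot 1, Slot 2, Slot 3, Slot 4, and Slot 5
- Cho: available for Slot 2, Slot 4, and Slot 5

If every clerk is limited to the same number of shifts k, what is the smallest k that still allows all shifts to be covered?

2

With 4 clerks and 5 worker-slots to fill, someone must work at least ⌈5/4⌉ = 2 shifts, so k ≥ 2.
k = 2 works: Slot 1→Tanaka, Slot 2→Ekwueme, Slot 3→Tanaka, Slot 4→Espinoza, Slot 5→Ekwueme.
Loads: Tanaka 2, Espinoza 1, Ekwueme 2, Cho 0 — all ≤ 2.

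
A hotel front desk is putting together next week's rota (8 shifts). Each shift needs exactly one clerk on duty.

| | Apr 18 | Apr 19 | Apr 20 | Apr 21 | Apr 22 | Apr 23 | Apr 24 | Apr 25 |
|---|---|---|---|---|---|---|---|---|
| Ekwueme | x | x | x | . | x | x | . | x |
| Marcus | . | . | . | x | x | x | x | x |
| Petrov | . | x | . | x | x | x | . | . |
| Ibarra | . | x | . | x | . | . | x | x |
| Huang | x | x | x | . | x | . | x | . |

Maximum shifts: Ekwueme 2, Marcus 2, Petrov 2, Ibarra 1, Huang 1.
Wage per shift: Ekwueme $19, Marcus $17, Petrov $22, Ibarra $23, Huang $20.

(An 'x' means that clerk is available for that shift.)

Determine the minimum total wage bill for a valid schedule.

Picking the cheapest available clerk for each shift independently would cost $142, but that ignores the shift limits.
An optimal schedule: Apr 18→Ekwueme, Apr 19→Petrov, Apr 20→Ekwueme, Apr 21→Marcus, Apr 22→Petrov, Apr 23→Marcus, Apr 24→Huang, Apr 25→Ibarra.
Total: 19 + 22 + 19 + 17 + 22 + 17 + 20 + 23 = $159.

$159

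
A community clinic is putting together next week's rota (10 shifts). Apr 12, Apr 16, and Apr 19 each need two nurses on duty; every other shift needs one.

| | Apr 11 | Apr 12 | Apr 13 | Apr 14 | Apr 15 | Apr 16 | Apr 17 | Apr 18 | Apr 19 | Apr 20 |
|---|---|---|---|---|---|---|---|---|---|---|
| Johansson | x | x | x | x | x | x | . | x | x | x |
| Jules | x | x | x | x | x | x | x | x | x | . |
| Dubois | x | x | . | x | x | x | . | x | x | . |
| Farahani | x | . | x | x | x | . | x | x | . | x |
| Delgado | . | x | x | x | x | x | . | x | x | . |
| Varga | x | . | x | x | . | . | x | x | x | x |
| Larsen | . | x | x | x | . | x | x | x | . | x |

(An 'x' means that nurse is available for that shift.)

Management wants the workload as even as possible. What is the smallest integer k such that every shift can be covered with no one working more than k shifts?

With 7 nurses and 13 worker-slots to fill, someone must work at least ⌈13/7⌉ = 2 shifts, so k ≥ 2.
k = 2 works: Apr 11→Johansson, Apr 12→Dubois+Larsen, Apr 13→Farahani, Apr 14→Dubois, Apr 15→Jules, Apr 16→Delgado+Larsen, Apr 17→Jules, Apr 18→Farahani, Apr 19→Delgado+Varga, Apr 20→Johansson.
Loads: Johansson 2, Jules 2, Dubois 2, Farahani 2, Delgado 2, Varga 1, Larsen 2 — all ≤ 2.

2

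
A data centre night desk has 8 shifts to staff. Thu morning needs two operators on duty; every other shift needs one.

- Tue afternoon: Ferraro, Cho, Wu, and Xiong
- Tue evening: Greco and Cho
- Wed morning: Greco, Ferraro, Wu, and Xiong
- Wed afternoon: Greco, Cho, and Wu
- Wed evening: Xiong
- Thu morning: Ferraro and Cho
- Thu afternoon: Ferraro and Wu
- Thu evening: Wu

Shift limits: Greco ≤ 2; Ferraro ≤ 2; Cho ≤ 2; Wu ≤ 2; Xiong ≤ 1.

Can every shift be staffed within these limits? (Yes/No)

Yes

Wed evening can only be covered by Xiong, so that assignment is forced.
Thu morning can only be covered by Ferraro and Cho, so that assignment is forced.
Thu evening can only be covered by Wu, so that assignment is forced.
One valid schedule: Tue afternoon→Cho, Tue evening→Greco, Wed morning→Wu, Wed afternoon→Greco, Wed evening→Xiong, Thu morning→Ferraro+Cho, Thu afternoon→Ferraro, Thu evening→Wu.
Loads: Greco 2/2, Ferraro 2/2, Cho 2/2, Wu 2/2, Xiong 1/1 — all within limits.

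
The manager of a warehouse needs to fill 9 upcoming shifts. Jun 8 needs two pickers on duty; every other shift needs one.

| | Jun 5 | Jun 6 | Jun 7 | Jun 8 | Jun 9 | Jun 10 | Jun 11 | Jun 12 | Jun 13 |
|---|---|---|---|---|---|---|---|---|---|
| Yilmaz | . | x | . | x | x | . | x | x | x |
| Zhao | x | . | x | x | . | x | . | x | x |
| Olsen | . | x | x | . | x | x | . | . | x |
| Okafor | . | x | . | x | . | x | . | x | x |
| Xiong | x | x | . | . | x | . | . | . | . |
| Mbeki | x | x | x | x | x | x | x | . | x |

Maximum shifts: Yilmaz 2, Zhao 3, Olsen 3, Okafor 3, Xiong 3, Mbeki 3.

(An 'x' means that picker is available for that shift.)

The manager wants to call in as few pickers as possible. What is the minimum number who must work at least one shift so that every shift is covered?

4

10 slots to fill and no one can take more than 3, so at least ⌈10/3⌉ = 4 pickers are needed.
Yilmaz, Zhao, Olsen, and Okafor alone can cover everything: Jun 5→Zhao, Jun 6→Olsen, Jun 7→Zhao, Jun 8→Zhao+Okafor, Jun 9→Yilmaz, Jun 10→Olsen, Jun 11→Yilmaz, Jun 12→Okafor, Jun 13→Olsen.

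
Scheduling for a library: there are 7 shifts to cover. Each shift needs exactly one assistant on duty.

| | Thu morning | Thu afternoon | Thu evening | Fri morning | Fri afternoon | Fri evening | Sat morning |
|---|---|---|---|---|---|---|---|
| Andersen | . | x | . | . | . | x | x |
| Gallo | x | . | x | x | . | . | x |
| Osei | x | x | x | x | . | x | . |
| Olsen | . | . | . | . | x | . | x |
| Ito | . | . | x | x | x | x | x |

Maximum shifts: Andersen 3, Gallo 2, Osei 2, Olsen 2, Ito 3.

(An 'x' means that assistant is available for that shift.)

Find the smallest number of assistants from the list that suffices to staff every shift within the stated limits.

7 slots to fill and no one can take more than 3, so at least ⌈7/3⌉ = 3 assistants are needed.
Andersen, Gallo, and Ito alone can cover everything: Thu morning→Gallo, Thu afternoon→Andersen, Thu evening→Gallo, Fri morning→Ito, Fri afternoon→Ito, Fri evening→Andersen, Sat morning→Andersen.

3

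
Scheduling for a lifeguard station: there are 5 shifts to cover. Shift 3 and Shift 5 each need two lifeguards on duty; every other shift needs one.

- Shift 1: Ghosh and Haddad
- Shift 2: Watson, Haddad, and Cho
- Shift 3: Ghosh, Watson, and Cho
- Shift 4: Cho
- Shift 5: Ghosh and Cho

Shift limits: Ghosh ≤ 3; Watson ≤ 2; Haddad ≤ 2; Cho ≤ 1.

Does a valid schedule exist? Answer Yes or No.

Total capacity is 8 and 7 slots are needed, so capacity alone doesn't rule it out.
Shifts {Shift 4, Shift 5} need 3 worker-slots in total, but the lifeguards available for any of those shifts (Ghosh and Cho) can supply at most 2 among them. So no valid schedule exists.

No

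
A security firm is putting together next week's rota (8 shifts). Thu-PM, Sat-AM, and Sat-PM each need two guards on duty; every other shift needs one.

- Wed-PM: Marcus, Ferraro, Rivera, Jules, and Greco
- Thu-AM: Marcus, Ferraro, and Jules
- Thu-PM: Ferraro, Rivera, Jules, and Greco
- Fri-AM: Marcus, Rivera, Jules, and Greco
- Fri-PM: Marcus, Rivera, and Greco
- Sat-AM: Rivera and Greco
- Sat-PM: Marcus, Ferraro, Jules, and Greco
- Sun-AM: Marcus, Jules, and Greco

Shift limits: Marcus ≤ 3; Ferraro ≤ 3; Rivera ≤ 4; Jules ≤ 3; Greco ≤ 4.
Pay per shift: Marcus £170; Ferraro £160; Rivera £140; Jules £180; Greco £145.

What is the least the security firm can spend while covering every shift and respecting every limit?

£1620

Sat-AM can only be covered by Rivera and Greco, so that assignment is forced.
Picking the cheapest available guard for each shift independently would cost £1600, but that ignores the shift limits.
An optimal schedule: Wed-PM→Rivera, Thu-AM→Ferraro, Thu-PM→Greco+Ferraro, Fri-AM→Rivera, Fri-PM→Rivera, Sat-AM→Rivera+Greco, Sat-PM→Greco+Ferraro, Sun-AM→Greco.
Total: 140 + 160 + 145 + 160 + 140 + 140 + 140 + 145 + 145 + 160 + 145 = £1620.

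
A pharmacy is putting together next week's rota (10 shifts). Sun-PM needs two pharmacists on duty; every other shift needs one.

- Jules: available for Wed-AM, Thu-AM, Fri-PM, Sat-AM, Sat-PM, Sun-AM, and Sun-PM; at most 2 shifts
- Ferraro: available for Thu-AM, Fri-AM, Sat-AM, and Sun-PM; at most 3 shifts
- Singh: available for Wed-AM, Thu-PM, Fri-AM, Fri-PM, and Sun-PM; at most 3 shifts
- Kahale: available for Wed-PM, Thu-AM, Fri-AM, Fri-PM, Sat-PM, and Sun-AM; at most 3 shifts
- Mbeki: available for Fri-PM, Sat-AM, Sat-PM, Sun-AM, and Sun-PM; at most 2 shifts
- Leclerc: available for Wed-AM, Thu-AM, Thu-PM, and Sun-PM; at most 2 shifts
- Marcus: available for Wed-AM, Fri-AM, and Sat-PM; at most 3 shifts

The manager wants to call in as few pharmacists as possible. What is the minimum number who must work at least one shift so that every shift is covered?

4

11 slots to fill and no one can take more than 3, so at least ⌈11/3⌉ = 4 pharmacists are needed.
Jules, Ferraro, Singh, and Kahale alone can cover everything: Wed-AM→Jules, Wed-PM→Kahale, Thu-AM→Ferraro, Thu-PM→Singh, Fri-AM→Ferraro, Fri-PM→Singh, Sat-AM→Jules, Sat-PM→Kahale, Sun-AM→Kahale, Sun-PM→Ferraro+Singh.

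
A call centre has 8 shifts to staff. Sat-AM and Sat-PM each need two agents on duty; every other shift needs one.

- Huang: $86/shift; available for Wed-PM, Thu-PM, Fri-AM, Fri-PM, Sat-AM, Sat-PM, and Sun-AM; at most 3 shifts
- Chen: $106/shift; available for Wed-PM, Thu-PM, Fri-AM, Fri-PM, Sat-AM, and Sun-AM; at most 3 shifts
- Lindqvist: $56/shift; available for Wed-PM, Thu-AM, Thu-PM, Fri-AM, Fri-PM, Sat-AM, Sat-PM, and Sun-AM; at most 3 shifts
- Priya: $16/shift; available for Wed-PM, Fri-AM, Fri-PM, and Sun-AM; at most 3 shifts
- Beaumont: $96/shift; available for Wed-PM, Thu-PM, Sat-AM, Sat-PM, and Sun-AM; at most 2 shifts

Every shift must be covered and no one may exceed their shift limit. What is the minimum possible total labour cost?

Thu-AM can only be covered by Lindqvist, so that assignment is forced.
Picking the cheapest available agent for each shift independently would cost $460, but that ignores the shift limits.
An optimal schedule: Wed-PM→Priya, Thu-AM→Lindqvist, Thu-PM→Lindqvist, Fri-AM→Priya, Fri-PM→Priya, Sat-AM→Huang+Beaumont, Sat-PM→Lindqvist+Huang, Sun-AM→Huang.
Total: 16 + 56 + 56 + 16 + 16 + 86 + 96 + 56 + 86 + 86 = $570.

$570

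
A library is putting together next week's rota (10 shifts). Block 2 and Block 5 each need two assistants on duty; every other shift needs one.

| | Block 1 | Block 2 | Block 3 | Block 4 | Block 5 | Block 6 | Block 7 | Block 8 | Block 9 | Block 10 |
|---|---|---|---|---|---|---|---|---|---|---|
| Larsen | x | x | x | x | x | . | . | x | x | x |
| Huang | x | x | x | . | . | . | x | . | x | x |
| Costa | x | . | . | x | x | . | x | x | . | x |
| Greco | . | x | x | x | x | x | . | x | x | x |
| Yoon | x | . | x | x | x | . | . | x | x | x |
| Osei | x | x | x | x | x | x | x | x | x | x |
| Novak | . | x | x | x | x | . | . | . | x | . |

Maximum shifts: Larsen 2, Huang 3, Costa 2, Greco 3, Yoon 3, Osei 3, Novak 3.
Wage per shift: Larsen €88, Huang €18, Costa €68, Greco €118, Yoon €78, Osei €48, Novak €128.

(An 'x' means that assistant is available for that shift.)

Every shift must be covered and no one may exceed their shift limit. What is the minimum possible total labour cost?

€656

Picking the cheapest available assistant for each shift independently would cost €416, but that ignores the shift limits.
An optimal schedule: Block 1→Huang, Block 2→Osei+Larsen, Block 3→Huang, Block 4→Costa, Block 5→Costa+Yoon, Block 6→Osei, Block 7→Huang, Block 8→Osei, Block 9→Yoon, Block 10→Yoon.
Total: 18 + 48 + 88 + 18 + 68 + 68 + 78 + 48 + 18 + 48 + 78 + 78 = €656.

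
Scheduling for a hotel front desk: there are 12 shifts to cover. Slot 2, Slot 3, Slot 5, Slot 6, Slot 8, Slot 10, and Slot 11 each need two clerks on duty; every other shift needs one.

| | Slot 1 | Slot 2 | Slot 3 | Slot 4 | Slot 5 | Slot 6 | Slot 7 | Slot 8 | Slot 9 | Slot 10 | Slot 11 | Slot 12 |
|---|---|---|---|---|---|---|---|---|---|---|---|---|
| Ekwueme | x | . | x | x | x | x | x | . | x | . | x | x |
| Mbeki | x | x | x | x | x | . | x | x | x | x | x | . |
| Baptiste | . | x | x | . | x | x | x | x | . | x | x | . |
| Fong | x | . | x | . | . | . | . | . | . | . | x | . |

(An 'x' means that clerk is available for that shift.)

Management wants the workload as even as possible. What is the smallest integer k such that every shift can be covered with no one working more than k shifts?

6

With 4 clerks and 19 worker-slots to fill, someone must work at least ⌈19/4⌉ = 5 shifts, so k ≥ 5.
k = 5 is infeasible (exhaustive check).
k = 6 works: Slot 1→Ekwueme, Slot 2→Mbeki+Baptiste, Slot 3→Mbeki+Baptiste, Slot 4→Ekwueme, Slot 5→Ekwueme+Mbeki, Slot 6→Ekwueme+Baptiste, Slot 7→Mbeki, Slot 8→Mbeki+Baptiste, Slot 9→Ekwueme, Slot 10→Mbeki+Baptiste, Slot 11→Baptiste+Fong, Slot 12→Ekwueme.
Loads: Ekwueme 6, Mbeki 6, Baptiste 6, Fong 1 — all ≤ 6.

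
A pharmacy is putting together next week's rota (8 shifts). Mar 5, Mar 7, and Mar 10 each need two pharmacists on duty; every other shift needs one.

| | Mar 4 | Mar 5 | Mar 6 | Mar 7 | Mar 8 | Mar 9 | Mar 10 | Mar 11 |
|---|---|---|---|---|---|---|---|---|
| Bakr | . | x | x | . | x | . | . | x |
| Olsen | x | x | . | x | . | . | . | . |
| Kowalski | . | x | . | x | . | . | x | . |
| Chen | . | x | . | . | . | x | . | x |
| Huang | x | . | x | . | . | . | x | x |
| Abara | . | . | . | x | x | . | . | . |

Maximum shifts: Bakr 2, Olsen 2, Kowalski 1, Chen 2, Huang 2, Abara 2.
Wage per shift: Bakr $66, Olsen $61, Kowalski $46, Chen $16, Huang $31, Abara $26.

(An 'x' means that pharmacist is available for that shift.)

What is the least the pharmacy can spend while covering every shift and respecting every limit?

Mar 9 can only be covered by Chen, so that assignment is forced.
Mar 10 can only be covered by Kowalski and Huang, so that assignment is forced.
Picking the cheapest available pharmacist for each shift independently would cost $331, but that ignores the shift limits.
An optimal schedule: Mar 4→Olsen, Mar 5→Bakr+Chen, Mar 6→Bakr, Mar 7→Olsen+Abara, Mar 8→Abara, Mar 9→Chen, Mar 10→Kowalski+Huang, Mar 11→Huang.
Total: 61 + 66 + 16 + 66 + 61 + 26 + 26 + 16 + 46 + 31 + 31 = $446.

$446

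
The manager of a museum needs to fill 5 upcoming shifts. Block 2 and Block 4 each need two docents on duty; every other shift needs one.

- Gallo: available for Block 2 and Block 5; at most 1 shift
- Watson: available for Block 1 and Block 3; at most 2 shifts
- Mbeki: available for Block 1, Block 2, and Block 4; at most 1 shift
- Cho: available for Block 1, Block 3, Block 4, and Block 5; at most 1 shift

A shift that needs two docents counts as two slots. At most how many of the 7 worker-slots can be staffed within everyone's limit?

Total capacity across all docents is 1+2+1+1 = 5, and 7 slots are needed, so at most 5 can be filled.
An assignment achieving 5: Block 1→Watson, Block 2→Gallo+Mbeki, Block 3→Watson, Block 4→Cho.
Loads: Gallo 1/1, Watson 2/2, Mbeki 1/1, Cho 1/1.

5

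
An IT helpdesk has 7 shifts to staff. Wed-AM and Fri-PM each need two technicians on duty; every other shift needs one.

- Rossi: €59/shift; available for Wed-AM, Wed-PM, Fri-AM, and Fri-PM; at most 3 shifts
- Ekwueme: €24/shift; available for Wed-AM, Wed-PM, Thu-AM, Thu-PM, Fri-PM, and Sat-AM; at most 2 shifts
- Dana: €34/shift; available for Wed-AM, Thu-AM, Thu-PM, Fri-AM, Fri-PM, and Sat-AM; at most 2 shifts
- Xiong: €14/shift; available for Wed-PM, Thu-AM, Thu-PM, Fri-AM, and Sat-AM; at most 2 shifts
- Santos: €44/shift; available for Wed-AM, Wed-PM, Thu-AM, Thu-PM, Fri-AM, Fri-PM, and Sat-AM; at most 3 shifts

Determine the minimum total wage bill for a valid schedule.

€276

Picking the cheapest available technician for each shift independently would cost €186, but that ignores the shift limits.
An optimal schedule: Wed-AM→Ekwueme+Santos, Wed-PM→Xiong, Thu-AM→Xiong, Thu-PM→Ekwueme, Fri-AM→Dana, Fri-PM→Dana+Santos, Sat-AM→Santos.
Total: 24 + 44 + 14 + 14 + 24 + 34 + 34 + 44 + 44 = €276.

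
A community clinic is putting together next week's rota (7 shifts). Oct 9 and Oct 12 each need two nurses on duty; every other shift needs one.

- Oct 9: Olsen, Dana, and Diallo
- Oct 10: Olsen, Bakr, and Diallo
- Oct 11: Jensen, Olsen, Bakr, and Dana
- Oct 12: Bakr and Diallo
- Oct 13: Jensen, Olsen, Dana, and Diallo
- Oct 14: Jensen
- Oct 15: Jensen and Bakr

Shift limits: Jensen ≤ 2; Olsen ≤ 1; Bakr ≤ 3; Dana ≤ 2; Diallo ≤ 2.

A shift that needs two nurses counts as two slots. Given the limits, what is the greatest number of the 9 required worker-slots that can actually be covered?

Total capacity across all nurses is 2+1+3+2+2 = 10, and 9 slots are needed, so at most 9 can be filled.
An assignment achieving 9: Oct 9→Olsen+Dana, Oct 10→Bakr, Oct 11→Bakr, Oct 12→Bakr+Diallo, Oct 13→Dana, Oct 14→Jensen, Oct 15→Jensen.
Loads: Jensen 2/2, Olsen 1/1, Bakr 3/3, Dana 2/2, Diallo 1/2.

9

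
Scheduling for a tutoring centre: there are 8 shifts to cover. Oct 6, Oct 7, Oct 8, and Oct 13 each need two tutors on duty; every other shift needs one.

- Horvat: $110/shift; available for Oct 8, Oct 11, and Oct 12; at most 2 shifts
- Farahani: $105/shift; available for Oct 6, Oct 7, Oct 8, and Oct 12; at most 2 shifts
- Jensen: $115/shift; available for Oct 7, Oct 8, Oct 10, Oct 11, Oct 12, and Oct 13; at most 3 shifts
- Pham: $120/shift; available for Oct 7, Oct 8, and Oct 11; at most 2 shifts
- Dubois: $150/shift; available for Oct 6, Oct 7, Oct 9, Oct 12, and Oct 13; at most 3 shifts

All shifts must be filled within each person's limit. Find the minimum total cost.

Oct 6 can only be covered by Farahani and Dubois, so that assignment is forced.
Oct 9 can only be covered by Dubois, so that assignment is forced.
Oct 10 can only be covered by Jensen, so that assignment is forced.
Picking the cheapest available tutor for each shift independently would cost $1435, but that ignores the shift limits.
An optimal schedule: Oct 6→Farahani+Dubois, Oct 7→Farahani+Pham, Oct 8→Jensen+Pham, Oct 9→Dubois, Oct 10→Jensen, Oct 11→Horvat, Oct 12→Horvat, Oct 13→Jensen+Dubois.
Total: 105 + 150 + 105 + 120 + 115 + 120 + 150 + 115 + 110 + 110 + 115 + 150 = $1465.

$1465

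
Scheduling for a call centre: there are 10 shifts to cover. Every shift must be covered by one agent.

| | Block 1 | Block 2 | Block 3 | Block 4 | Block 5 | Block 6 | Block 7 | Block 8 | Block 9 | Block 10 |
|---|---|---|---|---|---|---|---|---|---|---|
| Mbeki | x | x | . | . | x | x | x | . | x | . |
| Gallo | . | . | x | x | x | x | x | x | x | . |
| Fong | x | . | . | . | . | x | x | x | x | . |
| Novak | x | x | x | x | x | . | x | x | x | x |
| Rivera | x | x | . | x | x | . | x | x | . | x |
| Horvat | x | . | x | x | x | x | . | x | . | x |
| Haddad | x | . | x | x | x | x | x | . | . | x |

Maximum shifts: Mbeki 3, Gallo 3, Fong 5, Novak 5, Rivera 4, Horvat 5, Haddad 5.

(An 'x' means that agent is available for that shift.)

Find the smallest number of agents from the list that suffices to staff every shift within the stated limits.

2

10 slots to fill and no one can take more than 5, so at least ⌈10/5⌉ = 2 agents are needed.
Fong and Novak alone can cover everything: Block 1→Fong, Block 2→Novak, Block 3→Novak, Block 4→Novak, Block 5→Novak, Block 6→Fong, Block 7→Fong, Block 8→Fong, Block 9→Fong, Block 10→Novak.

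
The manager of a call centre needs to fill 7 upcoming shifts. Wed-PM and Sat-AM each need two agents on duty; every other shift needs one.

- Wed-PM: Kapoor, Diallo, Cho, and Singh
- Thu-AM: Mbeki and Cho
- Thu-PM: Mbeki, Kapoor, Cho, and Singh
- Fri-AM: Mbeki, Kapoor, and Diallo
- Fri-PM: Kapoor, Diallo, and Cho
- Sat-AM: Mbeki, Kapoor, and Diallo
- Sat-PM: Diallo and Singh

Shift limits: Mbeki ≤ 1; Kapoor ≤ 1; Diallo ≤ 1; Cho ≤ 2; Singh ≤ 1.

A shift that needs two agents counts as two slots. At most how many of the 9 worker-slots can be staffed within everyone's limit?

Total capacity across all agents is 1+1+1+2+1 = 6, and 9 slots are needed, so at most 6 can be filled.
An assignment achieving 6: Wed-PM→Cho+Singh, Thu-AM→Mbeki, Fri-AM→Kapoor, Fri-PM→Cho, Sat-PM→Diallo.
Loads: Mbeki 1/1, Kapoor 1/1, Diallo 1/1, Cho 2/2, Singh 1/1.

6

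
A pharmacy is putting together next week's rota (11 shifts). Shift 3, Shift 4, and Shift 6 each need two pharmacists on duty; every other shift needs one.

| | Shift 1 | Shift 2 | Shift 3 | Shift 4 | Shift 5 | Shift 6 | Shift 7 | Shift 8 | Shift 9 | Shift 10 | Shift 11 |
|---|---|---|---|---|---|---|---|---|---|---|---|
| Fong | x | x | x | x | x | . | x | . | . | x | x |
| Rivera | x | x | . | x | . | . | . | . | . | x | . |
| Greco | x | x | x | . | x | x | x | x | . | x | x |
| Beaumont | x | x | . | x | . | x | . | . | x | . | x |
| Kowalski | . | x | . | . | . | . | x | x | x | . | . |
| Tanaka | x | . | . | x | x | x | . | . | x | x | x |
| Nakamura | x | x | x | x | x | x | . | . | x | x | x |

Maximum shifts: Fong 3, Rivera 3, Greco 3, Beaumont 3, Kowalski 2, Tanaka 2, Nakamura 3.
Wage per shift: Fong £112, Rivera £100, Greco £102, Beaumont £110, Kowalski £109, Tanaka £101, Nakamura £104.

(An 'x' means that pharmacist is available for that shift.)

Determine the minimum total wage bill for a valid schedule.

Picking the cheapest available pharmacist for each shift independently would cost £1417, but that ignores the shift limits.
An optimal schedule: Shift 1→Rivera, Shift 2→Kowalski, Shift 3→Greco+Nakamura, Shift 4→Rivera+Nakamura, Shift 5→Tanaka, Shift 6→Nakamura+Beaumont, Shift 7→Greco, Shift 8→Greco, Shift 9→Kowalski, Shift 10→Rivera, Shift 11→Tanaka.
Total: 100 + 109 + 102 + 104 + 100 + 104 + 101 + 104 + 110 + 102 + 102 + 109 + 100 + 101 = £1448.

£1448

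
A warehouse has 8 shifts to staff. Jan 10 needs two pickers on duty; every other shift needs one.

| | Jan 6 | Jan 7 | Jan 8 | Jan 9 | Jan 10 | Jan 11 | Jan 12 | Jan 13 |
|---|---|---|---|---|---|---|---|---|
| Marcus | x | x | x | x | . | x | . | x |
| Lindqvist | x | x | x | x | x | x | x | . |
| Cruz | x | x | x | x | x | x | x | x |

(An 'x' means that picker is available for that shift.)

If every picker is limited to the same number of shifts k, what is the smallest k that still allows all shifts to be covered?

With 3 pickers and 9 worker-slots to fill, someone must work at least ⌈9/3⌉ = 3 shifts, so k ≥ 3.
k = 3 works: Jan 6→Marcus, Jan 7→Marcus, Jan 8→Lindqvist, Jan 9→Cruz, Jan 10→Lindqvist+Cruz, Jan 11→Cruz, Jan 12→Lindqvist, Jan 13→Marcus.
Loads: Marcus 3, Lindqvist 3, Cruz 3 — all ≤ 3.

3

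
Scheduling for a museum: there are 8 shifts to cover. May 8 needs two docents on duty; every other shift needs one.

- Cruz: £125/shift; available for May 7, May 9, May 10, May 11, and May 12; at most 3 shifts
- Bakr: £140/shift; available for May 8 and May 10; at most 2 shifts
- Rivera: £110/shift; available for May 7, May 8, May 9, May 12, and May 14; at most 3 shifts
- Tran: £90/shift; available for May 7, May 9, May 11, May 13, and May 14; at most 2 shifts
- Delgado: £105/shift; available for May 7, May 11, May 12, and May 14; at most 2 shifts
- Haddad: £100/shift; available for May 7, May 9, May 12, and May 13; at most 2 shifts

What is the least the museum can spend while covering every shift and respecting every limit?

£965

May 8 can only be covered by Bakr and Rivera, so that assignment is forced.
Picking the cheapest available docent for each shift independently would cost £925, but that ignores the shift limits.
An optimal schedule: May 7→Delgado, May 8→Rivera+Bakr, May 9→Haddad, May 10→Cruz, May 11→Tran, May 12→Haddad, May 13→Tran, May 14→Delgado.
Total: 105 + 110 + 140 + 100 + 125 + 90 + 100 + 90 + 105 = £965.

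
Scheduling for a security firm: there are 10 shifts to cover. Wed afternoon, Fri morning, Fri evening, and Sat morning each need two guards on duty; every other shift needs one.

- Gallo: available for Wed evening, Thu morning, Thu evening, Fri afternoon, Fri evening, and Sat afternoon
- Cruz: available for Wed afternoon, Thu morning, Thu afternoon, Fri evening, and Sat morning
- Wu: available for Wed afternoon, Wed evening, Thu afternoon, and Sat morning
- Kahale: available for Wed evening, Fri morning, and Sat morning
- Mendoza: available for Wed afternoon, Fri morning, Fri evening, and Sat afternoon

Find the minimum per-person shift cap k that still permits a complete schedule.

With 5 guards and 14 worker-slots to fill, someone must work at least ⌈14/5⌉ = 3 shifts, so k ≥ 3.
k = 3 works: Wed afternoon→Cruz+Wu, Wed evening→Wu, Thu morning→Gallo, Thu afternoon→Cruz, Thu evening→Gallo, Fri morning→Kahale+Mendoza, Fri afternoon→Gallo, Fri evening→Cruz+Mendoza, Sat morning→Wu+Kahale, Sat afternoon→Mendoza.
Loads: Gallo 3, Cruz 3, Wu 3, Kahale 2, Mendoza 3 — all ≤ 3.

3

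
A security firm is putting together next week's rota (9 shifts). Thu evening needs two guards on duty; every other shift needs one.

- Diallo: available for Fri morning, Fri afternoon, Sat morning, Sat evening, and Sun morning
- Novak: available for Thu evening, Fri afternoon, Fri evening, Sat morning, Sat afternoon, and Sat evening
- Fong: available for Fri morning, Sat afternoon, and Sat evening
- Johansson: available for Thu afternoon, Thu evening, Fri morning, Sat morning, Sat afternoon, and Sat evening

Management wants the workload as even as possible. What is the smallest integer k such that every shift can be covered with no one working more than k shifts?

3

With 4 guards and 10 worker-slots to fill, someone must work at least ⌈10/4⌉ = 3 shifts, so k ≥ 3.
k = 3 works: Thu afternoon→Johansson, Thu evening→Novak+Johansson, Fri morning→Diallo, Fri afternoon→Diallo, Fri evening→Novak, Sat morning→Novak, Sat afternoon→Fong, Sat evening→Fong, Sun morning→Diallo.
Loads: Diallo 3, Novak 3, Fong 2, Johansson 2 — all ≤ 3.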